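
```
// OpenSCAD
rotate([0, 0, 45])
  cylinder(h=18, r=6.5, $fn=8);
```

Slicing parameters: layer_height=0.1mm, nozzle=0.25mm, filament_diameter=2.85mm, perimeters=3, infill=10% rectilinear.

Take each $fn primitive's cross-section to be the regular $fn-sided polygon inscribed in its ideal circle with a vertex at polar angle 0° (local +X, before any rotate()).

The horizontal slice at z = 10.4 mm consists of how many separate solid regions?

At z = 10.4 mm: the r=6.5 cylinder gives a regular 8-gon of circumradius 6.5 (constant along its height); (whole slice rotated 45° about Z — lengths, areas and connectivity unchanged). The result has 1 disconnected region.

1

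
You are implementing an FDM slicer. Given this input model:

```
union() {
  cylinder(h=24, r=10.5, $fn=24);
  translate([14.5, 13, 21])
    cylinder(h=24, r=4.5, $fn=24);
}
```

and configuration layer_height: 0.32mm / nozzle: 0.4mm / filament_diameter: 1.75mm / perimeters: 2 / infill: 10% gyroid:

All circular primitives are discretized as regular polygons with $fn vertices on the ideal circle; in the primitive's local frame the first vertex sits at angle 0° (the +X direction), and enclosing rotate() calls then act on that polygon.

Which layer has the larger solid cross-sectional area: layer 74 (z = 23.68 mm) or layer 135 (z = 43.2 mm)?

layer 74 (z = 23.68 mm)

Layer 74 (z = 23.68): the cylinder: section is a regular 24-gon, circumradius r=10.5 (area = (24/2)·10.500²·sin(360°/24) = 342.42 mm²); the r=4.5 cylinder at (14.5, 13) gives a regular 24-gon of circumradius 4.5 (constant along its height) (area = (24/2)·4.500²·sin(360°/24) = 62.89 mm²); Taking the union: the 2 present regions are separate (no shared area or edge), so areas and boundary lengths simply add and each stays a separate island — area = 405.31 mm². So its area = 405.31 mm². Layer 135 (z = 43.2): the cylinder is not intersected at this z (z outside [0, 24]); the r=4.5 cylinder at (14.5, 13) gives a regular 24-gon of circumradius 4.5 (constant along its height) (area = (24/2)·4.500²·sin(360°/24) = 62.89 mm²); Merging all regions: only the r=4.5 cylinder at (14.5, 13) is present, so the union is just that shape — area = 62.89 mm². So its area = 62.89 mm². Layer 74 is larger (405.31 vs 62.89 mm²).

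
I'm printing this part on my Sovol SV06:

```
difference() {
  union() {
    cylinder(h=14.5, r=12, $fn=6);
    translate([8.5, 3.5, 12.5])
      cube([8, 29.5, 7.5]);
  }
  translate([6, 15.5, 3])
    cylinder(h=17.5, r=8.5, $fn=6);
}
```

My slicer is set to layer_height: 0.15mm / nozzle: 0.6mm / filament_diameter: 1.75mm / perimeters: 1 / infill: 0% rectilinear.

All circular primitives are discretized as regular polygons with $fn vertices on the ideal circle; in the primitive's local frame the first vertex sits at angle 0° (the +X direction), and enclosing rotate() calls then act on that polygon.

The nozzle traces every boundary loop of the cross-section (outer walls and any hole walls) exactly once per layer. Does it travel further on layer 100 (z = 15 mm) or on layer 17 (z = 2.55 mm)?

Layer 100 (z = 15): the cylinder does not reach this height (z outside [0, 14.5]); the 8×29.5 cube at (8.5, 3.5) contributes its full rectangle (perimeter 75.00 mm); Merging all regions: only the 8×29.5 cube at (8.5, 3.5) is present, so the union is just that shape — boundary = 75.00 mm; the r=8.5 cylinder at (6, 15.5) contributes a regular 6-gon of circumradius 8.5 (perimeter = 2·6·8.500·sin(180°/6) = 51.00 mm); Subtracting the remaining from the first: starting from the result so far, the r=8.5 cylinder at (6, 15.5) partially overlaps it — only the 57.05 mm² overlap (of its 187.71 mm²) is removed, clipping the outline — boundary = 80.78 mm. So its perimeter = 80.78 mm. Layer 17 (z = 2.55): the r=12 cylinder gives a regular 6-gon of circumradius 12 (constant along its height) (perimeter = 2·6·12.000·sin(180°/6) = 72.00 mm); the cube at (8.5, 3.5) does not reach this height (z outside [12.5, 20]); Combining (union): only the r=12 cylinder is present, so the union is just that shape — boundary = 72.00 mm; the cylinder at (6, 15.5) is not intersected at this z (z outside [3, 20.5]); After the difference (first − rest): none of the subtracted shapes is present at this height, so the result so far is unchanged — boundary = 72.00 mm. So its perimeter = 72.00 mm. Layer 100 is larger (80.78 vs 72.00 mm).

layer 100 (z = 15 mm)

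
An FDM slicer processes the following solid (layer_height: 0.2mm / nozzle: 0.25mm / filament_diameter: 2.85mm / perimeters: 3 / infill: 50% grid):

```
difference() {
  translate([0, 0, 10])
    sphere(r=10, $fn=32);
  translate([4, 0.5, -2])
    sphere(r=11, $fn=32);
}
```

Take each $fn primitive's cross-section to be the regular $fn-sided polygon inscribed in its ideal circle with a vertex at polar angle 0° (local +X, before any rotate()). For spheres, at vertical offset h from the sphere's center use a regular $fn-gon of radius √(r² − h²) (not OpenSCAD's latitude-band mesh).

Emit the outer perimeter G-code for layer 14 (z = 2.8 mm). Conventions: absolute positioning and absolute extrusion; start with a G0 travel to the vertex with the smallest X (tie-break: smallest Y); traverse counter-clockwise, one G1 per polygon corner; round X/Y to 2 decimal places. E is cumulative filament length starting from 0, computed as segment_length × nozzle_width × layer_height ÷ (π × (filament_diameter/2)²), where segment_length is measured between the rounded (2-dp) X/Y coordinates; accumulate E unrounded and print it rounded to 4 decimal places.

At z = 2.8 mm: the r=10 sphere slices to a regular 32-gon of circumradius 6.940 (√(r²−h²) with h=7.2 from center); the r=11 sphere at (4, 0.5) contributes a regular 32-gon of circumradius √(11²−4.8²) = 9.897; Subtracting the remaining from the first: starting from the r=10 sphere, the r=11 sphere at (4, 0.5) partially overlaps it — only the 141.52 mm² overlap (of its 305.78 mm²) is removed, clipping the outline — 1 connected region. The outline is a single polygon with 18 vertices. Extrusion per mm of travel: 0.25 × 0.2 / (π × 1.425²) = 0.007838. Accumulating E over each segment gives final E = 0.1949.

G0 X-6.94 Y0.00 Z2.80
G1 X-6.81 Y-1.35 E0.0106
G1 X-6.41 Y-2.66 E0.0214
G1 X-5.77 Y-3.86 E0.0320
G1 X-4.91 Y-4.91 E0.0427
G1 X-3.86 Y-5.77 E0.0533
G1 X-3.39 Y-6.02 E0.0575
G1 X-4.23 Y-5.00 E0.0678
G1 X-5.14 Y-3.29 E0.0830
G1 X-5.71 Y-1.43 E0.0983
G1 X-5.90 Y0.50 E0.1135
G1 X-5.71 Y2.43 E0.1287
G1 X-5.14 Y4.29 E0.1439
G1 X-4.74 Y5.04 E0.1506
G1 X-4.91 Y4.91 E0.1522
G1 X-5.77 Y3.86 E0.1629
G1 X-6.41 Y2.66 E0.1735
G1 X-6.81 Y1.35 E0.1843
G1 X-6.94 Y0.00 E0.1949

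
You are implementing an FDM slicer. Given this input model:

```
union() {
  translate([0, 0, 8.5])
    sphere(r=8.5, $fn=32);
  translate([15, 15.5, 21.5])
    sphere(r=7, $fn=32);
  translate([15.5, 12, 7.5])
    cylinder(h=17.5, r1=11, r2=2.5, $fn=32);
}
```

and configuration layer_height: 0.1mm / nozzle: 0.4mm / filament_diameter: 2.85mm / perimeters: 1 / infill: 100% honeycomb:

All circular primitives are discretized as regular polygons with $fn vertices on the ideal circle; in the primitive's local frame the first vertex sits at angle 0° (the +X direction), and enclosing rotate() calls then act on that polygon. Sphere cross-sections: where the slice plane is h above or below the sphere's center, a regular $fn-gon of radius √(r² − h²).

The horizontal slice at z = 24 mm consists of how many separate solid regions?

At z = 24 mm: the sphere is not intersected at this z (|z−center|=15.500 > r=8.5); the r=7 sphere at (15, 15.5) slices to a regular 32-gon of circumradius 6.538 (√(r²−h²) with h=2.5 from center); the cone at (15.5, 12) (r1=11→r2=2.5) has section circumradius 2.986 here — a regular 32-gon; Merging all regions: the cone at (15.5, 12) lies entirely inside the r=7 sphere at (15, 15.5), so the union is just the r=7 sphere at (15, 15.5) — 1 connected region. The result has 1 disconnected region.

1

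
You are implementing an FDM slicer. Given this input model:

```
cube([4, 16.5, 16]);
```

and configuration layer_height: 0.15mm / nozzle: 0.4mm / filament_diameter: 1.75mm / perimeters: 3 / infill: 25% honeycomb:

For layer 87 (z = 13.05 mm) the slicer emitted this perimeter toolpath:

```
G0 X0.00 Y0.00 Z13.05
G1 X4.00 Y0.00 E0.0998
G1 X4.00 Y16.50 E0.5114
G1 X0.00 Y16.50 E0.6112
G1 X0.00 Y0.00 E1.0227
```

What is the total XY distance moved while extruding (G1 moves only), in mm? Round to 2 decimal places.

Sum the Euclidean lengths of each G1 segment: total = 41.00 mm.

41.00 mm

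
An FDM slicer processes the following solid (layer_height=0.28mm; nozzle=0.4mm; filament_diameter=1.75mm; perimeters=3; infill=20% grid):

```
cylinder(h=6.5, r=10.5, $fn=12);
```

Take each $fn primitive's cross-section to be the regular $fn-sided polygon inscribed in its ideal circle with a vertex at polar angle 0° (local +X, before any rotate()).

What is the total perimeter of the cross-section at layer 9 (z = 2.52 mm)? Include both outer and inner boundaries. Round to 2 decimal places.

At z = 2.52 mm: the r=10.5 cylinder gives a regular 12-gon of circumradius 10.5 (constant along its height) (perimeter = 2·12·10.500·sin(180°/12) = 65.22 mm). Overall, the cross-section is a single solid region. Total boundary length (outer) = 65.22 mm.

65.22 mm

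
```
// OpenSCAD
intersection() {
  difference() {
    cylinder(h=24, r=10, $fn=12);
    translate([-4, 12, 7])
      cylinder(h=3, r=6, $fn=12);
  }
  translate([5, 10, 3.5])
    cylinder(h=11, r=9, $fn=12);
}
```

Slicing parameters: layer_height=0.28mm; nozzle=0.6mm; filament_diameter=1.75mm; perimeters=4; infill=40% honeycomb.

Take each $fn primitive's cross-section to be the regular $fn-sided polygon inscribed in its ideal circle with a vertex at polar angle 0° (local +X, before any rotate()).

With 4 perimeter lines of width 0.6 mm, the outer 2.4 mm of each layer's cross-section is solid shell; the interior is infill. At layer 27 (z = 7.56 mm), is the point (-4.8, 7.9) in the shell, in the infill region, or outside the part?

outside

At z = 7.56 mm: the r=10 cylinder contributes a regular 12-gon of circumradius 10; the r=6 cylinder at (-4, 12) contributes a regular 12-gon of circumradius 6; After the difference (first − rest): starting from the r=10 cylinder, the r=6 cylinder at (-4, 12) partially overlaps it — only the 18.04 mm² overlap (of its 108.00 mm²) is removed, clipping the outline — 1 connected region; the r=9 cylinder at (5, 10) gives a regular 12-gon of circumradius 9 (constant along its height); Taking the intersection: the r=9 cylinder at (5, 10) partially overlaps the result so far; clipping to the common part keeps 64.82 mm² — 1 connected region. Overall, the cross-section is a single solid region. The nearest boundary edge runs (-2.79, 5.50)→(-3.00, 6.27); distance from the point to it = 2.43 mm. The point is not inside any of the regions above, so it lies outside the cross-section (2.43 mm from the nearest boundary).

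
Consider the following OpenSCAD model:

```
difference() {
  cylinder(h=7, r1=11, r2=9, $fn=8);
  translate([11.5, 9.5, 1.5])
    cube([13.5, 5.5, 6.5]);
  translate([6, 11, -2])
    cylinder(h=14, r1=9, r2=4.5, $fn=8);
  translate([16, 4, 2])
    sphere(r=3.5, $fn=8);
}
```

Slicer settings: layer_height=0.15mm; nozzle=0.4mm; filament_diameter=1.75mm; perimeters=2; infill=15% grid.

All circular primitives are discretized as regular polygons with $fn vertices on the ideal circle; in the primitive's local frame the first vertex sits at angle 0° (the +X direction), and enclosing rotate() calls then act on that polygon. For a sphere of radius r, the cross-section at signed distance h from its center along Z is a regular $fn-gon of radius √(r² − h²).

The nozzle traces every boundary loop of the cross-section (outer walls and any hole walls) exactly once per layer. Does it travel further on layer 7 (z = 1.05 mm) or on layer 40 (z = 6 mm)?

layer 7 (z = 1.05 mm)

Layer 7 (z = 1.05): the cone contributes a regular 8-gon of circumradius 10.700 (interpolated between r1=11 and r2=9 at t=0.150) (perimeter = 2·8·10.700·sin(180°/8) = 65.52 mm); the cube at (11.5, 9.5) is absent (z outside [1.5, 8]); the cone at (6, 11): at t=0.218 of its height the radius interpolates to r₁+(r₂−r₁)t = 8.020, giving a regular 8-gon of that circumradius (perimeter = 2·8·8.020·sin(180°/8) = 49.10 mm); the r=3.5 sphere at (16, 4) contributes a regular 8-gon of circumradius √(3.5²−0.95²) = 3.369 (perimeter = 2·8·3.369·sin(180°/8) = 20.63 mm); Subtracting the remaining from the first: starting from the cone, the cone at (6, 11) partially overlaps it — only the 44.92 mm² overlap (of its 181.91 mm²) is removed, clipping the outline; the r=3.5 sphere at (16, 4) misses the remaining region (no effect) — boundary = 66.37 mm. So its perimeter = 66.37 mm. Layer 40 (z = 6): the cone contributes a regular 8-gon of circumradius 9.286 (interpolated between r1=11 and r2=9 at t=0.857) (perimeter = 2·8·9.286·sin(180°/8) = 56.86 mm); the 13.5×5.5 cube at (11.5, 9.5) contributes its full rectangle (perimeter 38.00 mm); the cone at (6, 11) contributes a regular 8-gon of circumradius 6.429 (interpolated between r1=9 and r2=4.5 at t=0.571) (perimeter = 2·8·6.429·sin(180°/8) = 39.36 mm); the sphere at (16, 4) does not reach this height (|z−center|=4.000 > r=3.5); After the difference (first − rest): starting from the cone, the 13.5×5.5 cube at (11.5, 9.5) misses the remaining region (no effect); the cone at (6, 11) partially overlaps it — only the 13.05 mm² overlap (of its 116.89 mm²) is removed, clipping the outline — boundary = 57.61 mm. So its perimeter = 57.61 mm. Layer 7 is larger (66.37 vs 57.61 mm).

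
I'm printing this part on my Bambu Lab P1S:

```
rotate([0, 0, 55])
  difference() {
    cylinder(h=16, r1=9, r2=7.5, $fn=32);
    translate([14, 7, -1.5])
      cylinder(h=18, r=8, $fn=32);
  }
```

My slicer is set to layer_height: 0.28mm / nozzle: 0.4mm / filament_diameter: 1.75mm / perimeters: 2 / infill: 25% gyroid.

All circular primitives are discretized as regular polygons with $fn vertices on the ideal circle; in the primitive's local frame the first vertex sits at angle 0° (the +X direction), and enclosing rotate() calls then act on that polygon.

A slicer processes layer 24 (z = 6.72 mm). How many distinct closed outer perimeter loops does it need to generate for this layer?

1

At z = 6.72 mm: the cone: at t=0.420 of its height the radius interpolates to r₁+(r₂−r₁)t = 8.370, giving a regular 32-gon of that circumradius; the r=8 cylinder at (14, 7) gives a regular 32-gon of circumradius 8 (constant along its height); Taking the first minus the rest: starting from the cone, the r=8 cylinder at (14, 7) partially overlaps it — only the 2.05 mm² overlap (of its 199.77 mm²) is removed, clipping the outline — 1 connected region; (whole slice rotated 55° about Z — lengths, areas and connectivity unchanged). The result has 1 disconnected region.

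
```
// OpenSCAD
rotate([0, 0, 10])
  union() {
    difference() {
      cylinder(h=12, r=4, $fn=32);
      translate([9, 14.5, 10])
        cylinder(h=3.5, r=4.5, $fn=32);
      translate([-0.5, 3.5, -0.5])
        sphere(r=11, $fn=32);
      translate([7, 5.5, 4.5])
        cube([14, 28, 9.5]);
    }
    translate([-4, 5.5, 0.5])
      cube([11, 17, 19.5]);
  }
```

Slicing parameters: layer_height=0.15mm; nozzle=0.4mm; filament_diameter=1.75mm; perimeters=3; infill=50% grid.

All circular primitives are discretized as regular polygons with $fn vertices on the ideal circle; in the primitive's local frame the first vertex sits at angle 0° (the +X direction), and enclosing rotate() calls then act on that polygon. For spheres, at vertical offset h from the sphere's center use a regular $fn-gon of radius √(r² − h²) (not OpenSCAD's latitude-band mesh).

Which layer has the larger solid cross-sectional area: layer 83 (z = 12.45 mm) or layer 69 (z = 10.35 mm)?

Layer 83 (z = 12.45): the cylinder is absent (z outside [0, 12]); the r=4.5 cylinder at (9, 14.5) gives a regular 32-gon of circumradius 4.5 (constant along its height) (area = (32/2)·4.500²·sin(360°/32) = 63.21 mm²); the sphere at (-0.5, 3.5) is absent (|z−center|=12.950 > r=11); the cube at (7, 5.5) (footprint 14×28) is included at this height (area 392.00 mm²); After the difference (first − rest): the first operand is absent here, so nothing remains; the 11×17 cube at (-4, 5.5) contributes its full rectangle (area 187.00 mm²); Taking the union: only the 11×17 cube at (-4, 5.5) is present, so the union is just that shape — area = 187.00 mm²; (rotated 10° about Z; rotation is an isometry so areas/perimeters/island counts are preserved). So its area = 187.00 mm². Layer 69 (z = 10.35): the r=4 cylinder gives a regular 32-gon of circumradius 4 (constant along its height) (area = (32/2)·4.000²·sin(360°/32) = 49.94 mm²); the r=4.5 cylinder at (9, 14.5) contributes a regular 32-gon of circumradius 4.5 (area = (32/2)·4.500²·sin(360°/32) = 63.21 mm²); the r=11 sphere at (-0.5, 3.5) contributes a regular 32-gon of circumradius √(11²−10.85²) = 1.810 (area = (32/2)·1.810²·sin(360°/32) = 10.23 mm²); the cube at (7, 5.5) (footprint 14×28) is included at this height (area 392.00 mm²); Taking the first minus the rest: starting from the r=4 cylinder (49.94 mm²), the r=4.5 cylinder at (9, 14.5) misses the remaining region (no effect); the r=11 sphere at (-0.5, 3.5) partially overlaps it — only the 6.24 mm² overlap (of its 10.23 mm²) is removed, clipping the outline; the 14×28 cube at (7, 5.5) misses the remaining region (no effect) — area = 43.71 mm²; the cube at (-4, 5.5) is present — its section is the full 11×17 rectangle (area 187.00 mm²); Merging all regions: the 2 present regions are separate (no shared area or edge), so areas and boundary lengths simply add and each stays a separate island — area = 230.71 mm²; (whole slice rotated 10° about Z — lengths, areas and connectivity unchanged). So its area = 230.71 mm². Layer 69 is larger (230.71 vs 187.00 mm²).

layer 69 (z = 10.35 mm)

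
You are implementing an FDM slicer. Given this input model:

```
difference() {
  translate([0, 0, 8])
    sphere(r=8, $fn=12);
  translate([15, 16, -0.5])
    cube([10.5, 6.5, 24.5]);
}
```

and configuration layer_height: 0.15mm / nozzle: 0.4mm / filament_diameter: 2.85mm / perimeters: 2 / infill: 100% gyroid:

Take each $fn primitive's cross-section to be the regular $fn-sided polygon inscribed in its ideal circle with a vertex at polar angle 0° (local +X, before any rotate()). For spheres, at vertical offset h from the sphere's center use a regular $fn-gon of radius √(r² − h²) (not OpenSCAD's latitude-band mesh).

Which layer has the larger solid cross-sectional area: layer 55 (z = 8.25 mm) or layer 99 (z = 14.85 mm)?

Layer 55 (z = 8.25): the sphere: section is a regular 12-gon, circumradius = √(r²−h²) = √(8²−0.25²) = 7.996 (area = (12/2)·7.996²·sin(360°/12) = 191.81 mm²); the cube at (15, 16) (footprint 10.5×6.5) is included at this height (area 68.25 mm²); Taking the first minus the rest: starting from the r=8 sphere (191.81 mm²), the 10.5×6.5 cube at (15, 16) misses the remaining region (no effect) — area = 191.81 mm². So its area = 191.81 mm². Layer 99 (z = 14.85): the r=8 sphere slices to a regular 12-gon of circumradius 4.132 (√(r²−h²) with h=6.85 from center) (area = (12/2)·4.132²·sin(360°/12) = 51.23 mm²); the cube at (15, 16) is present — its section is the full 10.5×6.5 rectangle (area 68.25 mm²); Taking the first minus the rest: starting from the r=8 sphere (51.23 mm²), the 10.5×6.5 cube at (15, 16) misses the remaining region (no effect) — area = 51.23 mm². So its area = 51.23 mm². Layer 55 is larger (191.81 vs 51.23 mm²).

layer 55 (z = 8.25 mm)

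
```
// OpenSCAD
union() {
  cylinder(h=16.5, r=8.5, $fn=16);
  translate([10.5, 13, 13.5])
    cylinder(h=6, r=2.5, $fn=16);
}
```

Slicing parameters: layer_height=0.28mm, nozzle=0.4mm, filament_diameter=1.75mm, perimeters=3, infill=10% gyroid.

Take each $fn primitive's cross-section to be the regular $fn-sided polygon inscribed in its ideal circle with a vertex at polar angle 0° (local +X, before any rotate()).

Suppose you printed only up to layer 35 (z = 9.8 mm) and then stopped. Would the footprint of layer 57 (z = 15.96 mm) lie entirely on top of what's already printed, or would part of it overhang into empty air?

Compare the two slices. At z = 9.8: the r=8.5 cylinder gives a regular 16-gon of circumradius 8.5 (constant along its height) (area = (16/2)·8.500²·sin(360°/16) = 221.19 mm²); the cylinder at (10.5, 13) is not intersected at this z (z outside [13.5, 19.5]); Merging all regions: only the r=8.5 cylinder is present, so the union is just that shape — area = 221.19 mm². At z = 15.96: the r=8.5 cylinder contributes a regular 16-gon of circumradius 8.5 (area = (16/2)·8.500²·sin(360°/16) = 221.19 mm²); the r=2.5 cylinder at (10.5, 13) gives a regular 16-gon of circumradius 2.5 (constant along its height) (area = (16/2)·2.500²·sin(360°/16) = 19.13 mm²); Combining (union): the 2 present regions are separate (no shared area or edge), so areas and boundary lengths simply add and each stays a separate island — area = 240.33 mm². Checking containment: at z = 15.96 the cross-section extends beyond the z = 9.8 cross-section by about 19.13 mm².

part overhangs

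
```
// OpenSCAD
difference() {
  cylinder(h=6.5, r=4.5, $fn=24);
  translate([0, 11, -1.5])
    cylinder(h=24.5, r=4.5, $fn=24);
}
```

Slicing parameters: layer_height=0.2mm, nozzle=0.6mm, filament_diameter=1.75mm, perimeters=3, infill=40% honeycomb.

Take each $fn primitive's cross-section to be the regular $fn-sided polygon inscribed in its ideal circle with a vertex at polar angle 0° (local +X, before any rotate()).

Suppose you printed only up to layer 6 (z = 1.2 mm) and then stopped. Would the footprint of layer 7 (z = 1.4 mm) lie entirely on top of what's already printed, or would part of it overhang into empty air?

entirely on top

Compare the two slices. At z = 1.2: the r=4.5 cylinder contributes a regular 24-gon of circumradius 4.5 (area = (24/2)·4.500²·sin(360°/24) = 62.89 mm²); the cylinder at (0, 11): section is a regular 24-gon, circumradius r=4.5 (area = (24/2)·4.500²·sin(360°/24) = 62.89 mm²); Taking the first minus the rest: starting from the r=4.5 cylinder (62.89 mm²), the r=4.5 cylinder at (0, 11) misses the remaining region (no effect) — area = 62.89 mm². At z = 1.4: the r=4.5 cylinder gives a regular 24-gon of circumradius 4.5 (constant along its height) (area = (24/2)·4.500²·sin(360°/24) = 62.89 mm²); the r=4.5 cylinder at (0, 11) contributes a regular 24-gon of circumradius 4.5 (area = (24/2)·4.500²·sin(360°/24) = 62.89 mm²); Subtracting the remaining from the first: starting from the r=4.5 cylinder (62.89 mm²), the r=4.5 cylinder at (0, 11) misses the remaining region (no effect) — area = 62.89 mm². Checking containment: the cross-section at z = 1.4 is a subset of the cross-section at z = 1.2.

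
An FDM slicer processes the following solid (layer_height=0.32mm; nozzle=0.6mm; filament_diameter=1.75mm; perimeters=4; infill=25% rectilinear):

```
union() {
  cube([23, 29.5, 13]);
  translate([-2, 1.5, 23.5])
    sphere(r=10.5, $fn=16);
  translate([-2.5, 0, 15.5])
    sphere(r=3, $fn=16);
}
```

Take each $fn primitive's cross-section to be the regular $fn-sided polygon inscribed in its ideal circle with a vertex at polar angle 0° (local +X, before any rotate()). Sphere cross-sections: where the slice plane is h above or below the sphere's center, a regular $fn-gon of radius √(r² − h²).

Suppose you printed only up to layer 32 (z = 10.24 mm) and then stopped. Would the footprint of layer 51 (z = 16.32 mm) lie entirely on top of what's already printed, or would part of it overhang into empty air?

part overhangs

Compare the two slices. At z = 10.24: the 23×29.5 cube contributes its full rectangle (area 678.50 mm²); the sphere at (-2, 1.5) is not intersected at this z (|z−center|=13.260 > r=10.5); the sphere at (-2.5, 0) is not intersected at this z (|z−center|=5.260 > r=3); Merging all regions: only the 23×29.5 cube is present, so the union is just that shape — area = 678.50 mm². At z = 16.32: the cube does not reach this height (z outside [0, 13]); the r=10.5 sphere at (-2, 1.5) contributes a regular 16-gon of circumradius √(10.5²−7.18²) = 7.661 (area = (16/2)·7.661²·sin(360°/16) = 179.70 mm²); the r=3 sphere at (-2.5, 0) slices to a regular 16-gon of circumradius 2.886 (√(r²−h²) with h=0.82 from center) (area = (16/2)·2.886²·sin(360°/16) = 25.49 mm²); Merging all regions: the r=3 sphere at (-2.5, 0) lies entirely inside the r=10.5 sphere at (-2, 1.5), so the union is just the r=10.5 sphere at (-2, 1.5) — area = 179.70 mm². Checking containment: at z = 16.32 the cross-section extends beyond the z = 10.24 cross-section by about 141.43 mm².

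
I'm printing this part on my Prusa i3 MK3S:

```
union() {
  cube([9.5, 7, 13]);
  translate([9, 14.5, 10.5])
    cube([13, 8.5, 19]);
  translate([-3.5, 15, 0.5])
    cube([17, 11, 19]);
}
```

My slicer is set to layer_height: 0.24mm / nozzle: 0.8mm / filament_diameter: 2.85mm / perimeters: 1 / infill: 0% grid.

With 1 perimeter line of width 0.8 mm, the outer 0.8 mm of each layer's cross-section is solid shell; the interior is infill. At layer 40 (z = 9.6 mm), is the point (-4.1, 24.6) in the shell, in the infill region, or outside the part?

At z = 9.6 mm: the cube (footprint 9.5×7) is included at this height; the cube at (9, 14.5) is absent (z outside [10.5, 29.5]); the cube at (-3.5, 15) is present — its section is the full 17×11 rectangle; Merging all regions: the 2 present regions are separate (no shared area or edge), so areas and boundary lengths simply add and each stays a separate island — 2 connected regions. Overall, the cross-section has 2 separate islands. The nearest boundary edge runs (-3.50, 15.00)→(-3.50, 26.00); distance from the point to it = 0.60 mm. The point is not inside any of the regions above, so it lies outside the cross-section (0.60 mm from the nearest boundary).

outside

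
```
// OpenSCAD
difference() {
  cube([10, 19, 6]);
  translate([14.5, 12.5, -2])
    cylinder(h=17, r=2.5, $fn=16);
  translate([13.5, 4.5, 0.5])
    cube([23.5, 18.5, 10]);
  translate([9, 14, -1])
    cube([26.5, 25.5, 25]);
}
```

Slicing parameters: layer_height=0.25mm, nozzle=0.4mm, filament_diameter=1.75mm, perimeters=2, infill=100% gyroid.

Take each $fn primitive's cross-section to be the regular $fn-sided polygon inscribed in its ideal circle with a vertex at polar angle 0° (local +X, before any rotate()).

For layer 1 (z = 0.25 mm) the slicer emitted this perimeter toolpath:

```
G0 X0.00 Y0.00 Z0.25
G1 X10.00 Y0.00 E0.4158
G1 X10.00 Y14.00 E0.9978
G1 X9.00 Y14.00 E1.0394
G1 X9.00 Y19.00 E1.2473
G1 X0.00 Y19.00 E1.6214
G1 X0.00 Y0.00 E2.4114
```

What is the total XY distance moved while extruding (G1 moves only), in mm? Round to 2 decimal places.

58.00 mm

Sum the Euclidean lengths of each G1 segment: total = 58.00 mm.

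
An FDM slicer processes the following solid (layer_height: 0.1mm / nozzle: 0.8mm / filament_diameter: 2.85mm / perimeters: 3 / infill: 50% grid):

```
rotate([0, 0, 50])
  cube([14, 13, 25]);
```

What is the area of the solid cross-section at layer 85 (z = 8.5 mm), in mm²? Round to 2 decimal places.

182.00 mm²

At z = 8.5 mm: the cube is present — its section is the full 14×13 rectangle (area 182.00 mm²); (rotated 50° about Z; rotation is an isometry so areas/perimeters/island counts are preserved). Overall, the cross-section is a single solid region. Net area = 182.00 mm².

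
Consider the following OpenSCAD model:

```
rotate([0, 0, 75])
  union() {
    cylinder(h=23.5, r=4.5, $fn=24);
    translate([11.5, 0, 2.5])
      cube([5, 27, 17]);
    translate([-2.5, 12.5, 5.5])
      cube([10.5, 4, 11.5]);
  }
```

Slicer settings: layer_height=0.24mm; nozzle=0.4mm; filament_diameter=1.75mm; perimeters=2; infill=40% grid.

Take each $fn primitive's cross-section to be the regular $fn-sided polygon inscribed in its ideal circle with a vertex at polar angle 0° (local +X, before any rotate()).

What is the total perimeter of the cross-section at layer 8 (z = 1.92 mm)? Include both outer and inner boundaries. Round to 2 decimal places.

At z = 1.92 mm: the cylinder: section is a regular 24-gon, circumradius r=4.5 (perimeter = 2·24·4.500·sin(180°/24) = 28.19 mm); the cube at (11.5, 0) is absent (z outside [2.5, 19.5]); the cube at (-2.5, 12.5) is absent (z outside [5.5, 17]); Combining (union): only the r=4.5 cylinder is present, so the union is just that shape — boundary = 28.19 mm; (rotated 75° about Z; rotation is an isometry so areas/perimeters/island counts are preserved). Overall, the cross-section is a single solid region. Total boundary length (outer) = 28.19 mm.

28.19 mm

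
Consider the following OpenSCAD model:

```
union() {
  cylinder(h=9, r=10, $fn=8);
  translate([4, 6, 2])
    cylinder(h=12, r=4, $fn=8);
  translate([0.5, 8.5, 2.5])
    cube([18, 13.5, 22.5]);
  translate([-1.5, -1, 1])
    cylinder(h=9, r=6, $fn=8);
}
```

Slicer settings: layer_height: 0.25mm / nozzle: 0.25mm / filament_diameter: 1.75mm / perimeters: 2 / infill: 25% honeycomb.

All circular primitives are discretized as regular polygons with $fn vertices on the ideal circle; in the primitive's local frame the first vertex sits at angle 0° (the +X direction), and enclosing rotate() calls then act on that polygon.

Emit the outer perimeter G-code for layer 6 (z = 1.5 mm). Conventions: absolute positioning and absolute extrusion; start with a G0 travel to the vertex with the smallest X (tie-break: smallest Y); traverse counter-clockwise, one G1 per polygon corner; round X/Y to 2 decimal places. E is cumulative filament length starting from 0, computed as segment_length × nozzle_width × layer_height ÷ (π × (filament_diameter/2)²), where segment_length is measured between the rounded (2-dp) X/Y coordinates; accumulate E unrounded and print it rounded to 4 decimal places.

G0 X-10.00 Y0.00 Z1.50
G1 X-7.07 Y-7.07 E0.1989
G1 X0.00 Y-10.00 E0.3977
G1 X7.07 Y-7.07 E0.5966
G1 X10.00 Y0.00 E0.7954
G1 X7.07 Y7.07 E0.9943
G1 X0.00 Y10.00 E1.1932
G1 X-7.07 Y7.07 E1.3920
G1 X-10.00 Y0.00 E1.5909

At z = 1.5 mm: the r=10 cylinder contributes a regular 8-gon of circumradius 10; the cylinder at (4, 6) does not reach this height (z outside [2, 14]); the cube at (0.5, 8.5) does not reach this height (z outside [2.5, 25]); the r=6 cylinder at (-1.5, -1) contributes a regular 8-gon of circumradius 6; Merging all regions: the r=6 cylinder at (-1.5, -1) lies entirely inside the r=10 cylinder, so the union is just the r=10 cylinder — 1 connected region. The outline is a single polygon with 8 vertices. Extrusion per mm of travel: 0.25 × 0.25 / (π × 0.875²) = 0.025984. Accumulating E over each segment gives final E = 1.5909.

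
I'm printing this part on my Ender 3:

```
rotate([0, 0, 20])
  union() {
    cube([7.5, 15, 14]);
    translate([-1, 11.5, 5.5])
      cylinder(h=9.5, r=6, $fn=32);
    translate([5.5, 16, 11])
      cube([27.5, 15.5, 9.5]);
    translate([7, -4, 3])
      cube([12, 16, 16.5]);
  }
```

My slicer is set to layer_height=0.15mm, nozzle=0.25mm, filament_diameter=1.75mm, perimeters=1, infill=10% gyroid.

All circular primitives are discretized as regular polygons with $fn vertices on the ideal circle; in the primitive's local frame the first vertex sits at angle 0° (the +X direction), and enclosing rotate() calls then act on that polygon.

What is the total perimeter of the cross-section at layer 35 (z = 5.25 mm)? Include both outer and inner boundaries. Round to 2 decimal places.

At z = 5.25 mm: the cube is present — its section is the full 7.5×15 rectangle (perimeter 45.00 mm); the cylinder at (-1, 11.5) is not intersected at this z (z outside [5.5, 15]); the cube at (5.5, 16) does not reach this height (z outside [11, 20.5]); the cube at (7, -4) is present — its section is the full 12×16 rectangle (perimeter 56.00 mm); Combining (union): the regions partially overlap (shared area 6.00 mm²), so the edge portions inside another operand are dropped and the merged outline is re-measured after clipping — boundary = 76.00 mm; (rotated 20° about Z; rotation is an isometry so areas/perimeters/island counts are preserved). Overall, the cross-section is a single solid region. Total boundary length (outer) = 76.00 mm.

76.00 mm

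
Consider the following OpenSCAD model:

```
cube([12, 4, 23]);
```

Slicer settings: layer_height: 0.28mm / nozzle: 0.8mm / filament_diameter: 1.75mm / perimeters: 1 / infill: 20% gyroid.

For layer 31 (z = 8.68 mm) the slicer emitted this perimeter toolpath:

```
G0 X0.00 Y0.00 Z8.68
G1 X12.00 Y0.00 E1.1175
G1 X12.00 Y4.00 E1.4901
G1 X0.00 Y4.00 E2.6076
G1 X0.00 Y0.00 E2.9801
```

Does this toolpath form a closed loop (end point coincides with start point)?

yes

Start point (G0): (0.00, 0.00). End point (last G1): the path returns to the start — closed.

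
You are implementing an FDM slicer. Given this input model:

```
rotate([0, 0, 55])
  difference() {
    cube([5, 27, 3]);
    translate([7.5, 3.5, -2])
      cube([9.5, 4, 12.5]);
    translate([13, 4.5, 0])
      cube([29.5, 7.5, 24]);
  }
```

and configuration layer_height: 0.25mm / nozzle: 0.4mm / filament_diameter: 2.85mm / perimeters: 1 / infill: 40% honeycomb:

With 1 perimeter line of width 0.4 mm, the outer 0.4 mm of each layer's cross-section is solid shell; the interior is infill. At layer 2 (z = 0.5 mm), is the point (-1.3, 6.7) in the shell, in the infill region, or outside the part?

At z = 0.5 mm: the 5×27 cube contributes its full rectangle; the cube at (7.5, 3.5) (footprint 9.5×4) is included at this height; the 29.5×7.5 cube at (13, 4.5) contributes its full rectangle; Taking the first minus the rest: starting from the 5×27 cube, the 9.5×4 cube at (7.5, 3.5) misses the remaining region (no effect); the 29.5×7.5 cube at (13, 4.5) misses the remaining region (no effect) — 1 connected region; (whole slice rotated 55° about Z — lengths, areas and connectivity unchanged). Overall, the cross-section is a single solid region. Undo the 55° rotation: the query point maps to (4.743, 4.908) in the un-rotated model frame. The nearest boundary edge runs (5.00, 27.00)→(5.00, 0.00); distance from the point to it = 0.26 mm. The point is inside the cross-section, 0.26 mm from the nearest boundary — within the 0.4 mm shell band (1 × 0.4).

shell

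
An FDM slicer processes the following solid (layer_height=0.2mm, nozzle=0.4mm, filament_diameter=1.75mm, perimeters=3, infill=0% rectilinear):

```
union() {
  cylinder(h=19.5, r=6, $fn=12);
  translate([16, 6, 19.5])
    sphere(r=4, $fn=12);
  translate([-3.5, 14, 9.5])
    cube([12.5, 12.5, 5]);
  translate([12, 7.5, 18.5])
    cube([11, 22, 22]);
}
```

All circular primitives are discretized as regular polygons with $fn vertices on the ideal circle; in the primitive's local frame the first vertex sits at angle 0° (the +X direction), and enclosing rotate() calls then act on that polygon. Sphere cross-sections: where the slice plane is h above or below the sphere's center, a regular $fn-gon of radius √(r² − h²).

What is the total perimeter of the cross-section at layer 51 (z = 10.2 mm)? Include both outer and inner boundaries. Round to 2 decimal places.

87.27 mm

At z = 10.2 mm: the r=6 cylinder gives a regular 12-gon of circumradius 6 (constant along its height) (perimeter = 2·12·6.000·sin(180°/12) = 37.27 mm); the sphere at (16, 6) is not intersected at this z (|z−center|=9.300 > r=4); the cube at (-3.5, 14) (footprint 12.5×12.5) is included at this height (perimeter 50.00 mm); the cube at (12, 7.5) is not intersected at this z (z outside [18.5, 40.5]); Taking the union: the 2 present regions are separate (no shared area or edge), so areas and boundary lengths simply add and each stays a separate island — boundary = 87.27 mm. Overall, the cross-section has 2 separate islands. Total boundary length (outer) = 87.27 mm.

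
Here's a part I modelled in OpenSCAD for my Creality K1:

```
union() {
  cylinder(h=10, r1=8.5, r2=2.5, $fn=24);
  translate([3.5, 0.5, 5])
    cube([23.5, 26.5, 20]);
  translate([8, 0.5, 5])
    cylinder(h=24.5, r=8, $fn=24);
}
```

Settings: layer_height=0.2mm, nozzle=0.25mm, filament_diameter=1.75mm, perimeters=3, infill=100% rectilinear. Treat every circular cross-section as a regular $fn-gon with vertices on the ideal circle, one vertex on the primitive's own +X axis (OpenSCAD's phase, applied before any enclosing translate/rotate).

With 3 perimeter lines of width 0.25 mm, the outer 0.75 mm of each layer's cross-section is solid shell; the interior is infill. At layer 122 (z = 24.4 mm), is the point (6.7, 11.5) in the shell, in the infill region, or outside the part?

At z = 24.4 mm: the cone is not intersected at this z (z outside [0, 10]); the 23.5×26.5 cube at (3.5, 0.5) contributes its full rectangle; the r=8 cylinder at (8, 0.5) contributes a regular 24-gon of circumradius 8; Taking the union: the regions partially overlap (shared area 83.48 mm²), so overlapping operands fuse into one piece — 1 connected region. Overall, the cross-section is a single solid region. The nearest boundary edge runs (3.50, 7.04)→(3.50, 27.00); distance from the point to it = 3.20 mm. The point is inside the cross-section and 3.20 mm from the nearest boundary — more than the 0.75 mm shell width (3 × 0.25), so it's in the infill interior.

infill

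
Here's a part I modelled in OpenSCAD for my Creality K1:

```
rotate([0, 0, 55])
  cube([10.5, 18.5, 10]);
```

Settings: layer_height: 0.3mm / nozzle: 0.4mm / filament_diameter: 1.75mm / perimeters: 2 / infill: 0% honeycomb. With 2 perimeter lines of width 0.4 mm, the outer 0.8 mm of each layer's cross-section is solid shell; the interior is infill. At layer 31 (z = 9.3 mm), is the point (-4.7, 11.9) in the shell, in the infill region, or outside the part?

At z = 9.3 mm: the cube is present — its section is the full 10.5×18.5 rectangle; (rotated 55° about Z; rotation is an isometry so areas/perimeters/island counts are preserved). Overall, the cross-section is a single solid region. Undo the 55° rotation: the query point maps to (7.052, 10.676) in the un-rotated model frame. The nearest boundary edge runs (10.50, 0.00)→(10.50, 18.50); distance from the point to it = 3.45 mm. The point is inside the cross-section and 3.45 mm from the nearest boundary — more than the 0.8 mm shell width (2 × 0.4), so it's in the infill interior.

infill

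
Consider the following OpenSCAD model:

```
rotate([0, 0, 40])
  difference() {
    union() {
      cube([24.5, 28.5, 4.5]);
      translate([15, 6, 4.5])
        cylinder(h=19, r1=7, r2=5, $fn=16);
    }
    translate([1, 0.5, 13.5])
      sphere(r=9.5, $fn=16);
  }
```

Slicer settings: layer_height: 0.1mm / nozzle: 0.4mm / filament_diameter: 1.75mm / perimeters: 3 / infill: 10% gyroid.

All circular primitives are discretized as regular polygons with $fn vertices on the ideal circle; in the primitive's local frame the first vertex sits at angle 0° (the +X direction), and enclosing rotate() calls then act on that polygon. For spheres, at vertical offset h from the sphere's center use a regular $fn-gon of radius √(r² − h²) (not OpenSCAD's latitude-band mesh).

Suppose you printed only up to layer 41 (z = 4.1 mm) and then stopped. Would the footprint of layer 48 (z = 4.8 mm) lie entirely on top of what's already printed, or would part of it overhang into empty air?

part overhangs

Compare the two slices. At z = 4.1: the cube is present — its section is the full 24.5×28.5 rectangle (area 698.25 mm²); the cone at (15, 6) is absent (z outside [4.5, 23.5]); Combining (union): only the 24.5×28.5 cube is present, so the union is just that shape — area = 698.25 mm²; the sphere at (1, 0.5): section is a regular 16-gon, circumradius = √(r²−h²) = √(9.5²−9.4²) = 1.375 (area = (16/2)·1.375²·sin(360°/16) = 5.79 mm²); After the difference (first − rest): starting from that combined region (698.25 mm²), the r=9.5 sphere at (1, 0.5) partially overlaps it — only the 3.83 mm² overlap (of its 5.79 mm²) is removed, clipping the outline — area = 694.42 mm²; (rotated 40° about Z; rotation is an isometry so areas/perimeters/island counts are preserved). At z = 4.8: the cube is absent (z outside [0, 4.5]); the cone at (15, 6) (r1=7→r2=5) has section circumradius 6.968 here — a regular 16-gon (area = (16/2)·6.968²·sin(360°/16) = 148.66 mm²); Combining (union): only the cone at (15, 6) is present, so the union is just that shape — area = 148.66 mm²; the r=9.5 sphere at (1, 0.5) contributes a regular 16-gon of circumradius √(9.5²−8.7²) = 3.816 (area = (16/2)·3.816²·sin(360°/16) = 44.57 mm²); Taking the first minus the rest: starting from the result so far (148.66 mm²), the r=9.5 sphere at (1, 0.5) misses the remaining region (no effect) — area = 148.66 mm²; (whole slice rotated 40° about Z — lengths, areas and connectivity unchanged). Checking containment: at z = 4.8 the cross-section extends beyond the z = 4.1 cross-section by about 4.04 mm².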